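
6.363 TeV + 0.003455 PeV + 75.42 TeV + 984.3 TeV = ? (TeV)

In TeV:
  6.363 TeV → 6.363
  0.003455 PeV = 0.003455e3 TeV = 3.455
  75.42 TeV → 75.42
  984.3 TeV → 984.3
Sum: 6.363 + 3.455 + 75.42 + 984.3 = 1069.538

1069.538 TeV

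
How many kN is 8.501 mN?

0.000008501 kN

milli = 10⁻³, kilo = 10³; factor is 10⁻⁶.
8.501 × 10⁻⁶ = 0.000008501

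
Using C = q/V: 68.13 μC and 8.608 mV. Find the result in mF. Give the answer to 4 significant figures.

(68.13 × 10⁻⁶) / (8.608 × 10⁻³) = 7.91473 × 10⁻³ F

7.915 mF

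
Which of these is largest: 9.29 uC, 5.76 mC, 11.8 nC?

9.29 uC = 0.00000929 C
5.76 mC = 0.00576 C
11.8 nC = 0.0000000118 C

5.76 mC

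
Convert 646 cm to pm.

6460000000000 pm

centi = 10⁻², pico = 10⁻¹²; factor is 10¹⁰.
646 × 10¹⁰ = 6460000000000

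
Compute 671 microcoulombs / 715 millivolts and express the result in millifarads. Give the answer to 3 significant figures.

(671e-6) / (715e-3) = 0.93846e-3 F

0.938 millifarads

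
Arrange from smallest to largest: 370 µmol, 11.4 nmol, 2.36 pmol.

370 µmol = 0.00037 mol
11.4 nmol = 0.0000000114 mol
2.36 pmol = 0.00000000000236 mol

2.36 pmol < 11.4 nmol < 370 µmol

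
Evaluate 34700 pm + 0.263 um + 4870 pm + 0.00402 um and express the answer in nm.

In nm:
  34700 pm = 34700 × 10⁻³ nm = 34.7
  0.263 um = 0.263 × 10³ nm = 263
  4870 pm = 4870 × 10⁻³ nm = 4.87
  0.00402 um = 0.00402 × 10³ nm = 4.02
Sum: 34.7 + 263 + 4.87 + 4.02 = 306.59

306.59 nm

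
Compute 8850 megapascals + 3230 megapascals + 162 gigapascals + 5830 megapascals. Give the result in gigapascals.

In gigapascals:
  8850 megapascals = 8850 × 10^-3 gigapascals = 8.85
  3230 megapascals = 3230 × 10^-3 gigapascals = 3.23
  162 gigapascals → 162
  5830 megapascals = 5830 × 10^-3 gigapascals = 5.83
Sum: 8.85 + 3.23 + 162 + 5.83 = 179.91

179.91 gigapascals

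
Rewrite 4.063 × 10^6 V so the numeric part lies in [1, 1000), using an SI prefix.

= 4.063 × 10^6 V; 10^6 is mega.

4.063 MV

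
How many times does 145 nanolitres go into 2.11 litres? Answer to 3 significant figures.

(2.11) / (145 × 10⁻⁹) = 0.01455 × 10⁹

14600000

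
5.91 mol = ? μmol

(no prefix) = 10^0, micro = 10^-6; factor is 10^6.
5.91 × 10^6 = 5910000

5910000 μmol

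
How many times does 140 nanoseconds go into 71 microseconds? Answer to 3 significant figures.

507

(71 × 10^-6) / (140 × 10^-9) = 0.5071 × 10^3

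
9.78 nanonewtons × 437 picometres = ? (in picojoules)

9.78e-9 × 437e-12 = 4273.86e-21 J

0.00000427386 picojoules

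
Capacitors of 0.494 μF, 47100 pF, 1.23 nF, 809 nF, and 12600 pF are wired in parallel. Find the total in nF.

In nF:
  0.494 μF = 0.494 × 10^3 nF = 494
  47100 pF = 47100 × 10^-3 nF = 47.1
  1.23 nF → 1.23
  809 nF → 809
  12600 pF = 12600 × 10^-3 nF = 12.6
Sum: 494 + 47.1 + 1.23 + 809 + 12.6 = 1363.93

1363.93 nF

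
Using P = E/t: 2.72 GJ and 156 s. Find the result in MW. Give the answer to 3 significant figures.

(2.72 × 10^9) / (156) = 0.017436 × 10^9 W

17.4 MW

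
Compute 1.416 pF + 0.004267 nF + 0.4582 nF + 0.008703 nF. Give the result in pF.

In pF:
  1.416 pF → 1.416
  0.004267 nF = 0.004267e3 pF = 4.267
  0.4582 nF = 0.4582e3 pF = 458.2
  0.008703 nF = 0.008703e3 pF = 8.703
Sum: 1.416 + 4.267 + 458.2 + 8.703 = 472.586

472.586 pF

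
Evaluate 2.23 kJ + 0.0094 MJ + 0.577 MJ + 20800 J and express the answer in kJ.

609.43 kJ

In kJ:
  2.23 kJ → 2.23
  0.0094 MJ = 0.0094 × 10³ kJ = 9.4
  0.577 MJ = 0.577 × 10³ kJ = 577
  20800 J = 20800 × 10⁻³ kJ = 20.8
Sum: 2.23 + 9.4 + 577 + 20.8 = 609.43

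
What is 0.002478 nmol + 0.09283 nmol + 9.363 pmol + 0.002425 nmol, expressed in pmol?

In pmol:
  0.002478 nmol = 0.002478e3 pmol = 2.478
  0.09283 nmol = 0.09283e3 pmol = 92.83
  9.363 pmol → 9.363
  0.002425 nmol = 0.002425e3 pmol = 2.425
Sum: 2.478 + 92.83 + 9.363 + 2.425 = 107.096

107.096 pmol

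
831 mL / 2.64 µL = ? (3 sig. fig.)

(831 × 10⁻³) / (2.64 × 10⁻⁶) = 314.8 × 10³

315000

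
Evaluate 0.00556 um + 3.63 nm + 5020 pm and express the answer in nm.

14.21 nm

In nm:
  0.00556 um = 0.00556 × 10^3 nm = 5.56
  3.63 nm → 3.63
  5020 pm = 5020 × 10^-3 nm = 5.02
Sum: 5.56 + 3.63 + 5.02 = 14.21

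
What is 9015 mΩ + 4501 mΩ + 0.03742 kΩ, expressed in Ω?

50.936 Ω

In Ω:
  9015 mΩ = 9015 × 10⁻³ Ω = 9.015
  4501 mΩ = 4501 × 10⁻³ Ω = 4.501
  0.03742 kΩ = 0.03742 × 10³ Ω = 37.42
Sum: 9.015 + 4.501 + 37.42 = 50.936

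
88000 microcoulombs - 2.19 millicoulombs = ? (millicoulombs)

In millicoulombs:
  88000 microcoulombs = 88000 × 10⁻³ millicoulombs = 88
  2.19 millicoulombs → 2.19
Difference: 88 - 2.19 = 85.81

85.81 millicoulombs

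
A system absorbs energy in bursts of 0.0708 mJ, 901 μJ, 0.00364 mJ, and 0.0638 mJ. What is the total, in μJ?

1039.24 μJ

In μJ:
  0.0708 mJ = 0.0708e3 μJ = 70.8
  901 μJ → 901
  0.00364 mJ = 0.00364e3 μJ = 3.64
  0.0638 mJ = 0.0638e3 μJ = 63.8
Sum: 70.8 + 901 + 3.64 + 63.8 = 1039.24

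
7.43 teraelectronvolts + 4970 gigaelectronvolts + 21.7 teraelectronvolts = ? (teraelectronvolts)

In teraelectronvolts:
  7.43 teraelectronvolts → 7.43
  4970 gigaelectronvolts = 4970 × 10⁻³ teraelectronvolts = 4.97
  21.7 teraelectronvolts → 21.7
Sum: 7.43 + 4.97 + 21.7 = 34.1

34.1 teraelectronvolts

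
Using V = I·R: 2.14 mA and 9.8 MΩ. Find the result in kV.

20.972 kV

2.14 × 10⁻³ × 9.8 × 10⁶ = 20.972 × 10³ V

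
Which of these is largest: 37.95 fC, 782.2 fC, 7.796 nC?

7.796 nC

37.95 fC = 0.00000000000003795 C
782.2 fC = 0.0000000000007822 C
7.796 nC = 0.000000007796 C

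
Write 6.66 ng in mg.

0.00000666 mg

nano = 1e-9, milli = 1e-3; factor is 1e-6.
6.66 × 1e-6 = 0.00000666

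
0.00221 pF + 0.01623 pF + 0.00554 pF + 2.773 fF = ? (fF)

In fF:
  0.00221 pF = 0.00221e3 fF = 2.21
  0.01623 pF = 0.01623e3 fF = 16.23
  0.00554 pF = 0.00554e3 fF = 5.54
  2.773 fF → 2.773
Sum: 2.21 + 16.23 + 5.54 + 2.773 = 26.753

26.753 fF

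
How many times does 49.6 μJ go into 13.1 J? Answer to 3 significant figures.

264000

(13.1) / (49.6 × 10^-6) = 0.2641 × 10^6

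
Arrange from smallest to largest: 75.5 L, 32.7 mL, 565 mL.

32.7 mL < 565 mL < 75.5 L

75.5 L = 75.5 L
32.7 mL = 0.0327 L
565 mL = 0.565 L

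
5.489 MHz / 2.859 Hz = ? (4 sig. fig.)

1920000

(5.489 × 10⁶) / (2.859) = 1.9199 × 10⁶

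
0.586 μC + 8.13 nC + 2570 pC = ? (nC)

596.7 nC

In nC:
  0.586 μC = 0.586e3 nC = 586
  8.13 nC → 8.13
  2570 pC = 2570e-3 nC = 2.57
Sum: 586 + 8.13 + 2.57 = 596.7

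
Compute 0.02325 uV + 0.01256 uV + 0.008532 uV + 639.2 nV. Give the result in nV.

In nV:
  0.02325 uV = 0.02325 × 10³ nV = 23.25
  0.01256 uV = 0.01256 × 10³ nV = 12.56
  0.008532 uV = 0.008532 × 10³ nV = 8.532
  639.2 nV → 639.2
Sum: 23.25 + 12.56 + 8.532 + 639.2 = 683.542

683.542 nV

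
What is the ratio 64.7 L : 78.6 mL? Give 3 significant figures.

823

(64.7) / (78.6 × 10⁻³) = 0.8232 × 10³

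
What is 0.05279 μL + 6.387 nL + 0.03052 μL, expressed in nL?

In nL:
  0.05279 μL = 0.05279 × 10³ nL = 52.79
  6.387 nL → 6.387
  0.03052 μL = 0.03052 × 10³ nL = 30.52
Sum: 52.79 + 6.387 + 30.52 = 89.697

89.697 nL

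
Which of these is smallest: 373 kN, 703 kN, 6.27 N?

6.27 N

373 kN = 373000 N
703 kN = 703000 N
6.27 N = 6.27 N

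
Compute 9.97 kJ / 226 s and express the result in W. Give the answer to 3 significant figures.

(9.97e3) / (226) = 0.044115e3 W

44.1 W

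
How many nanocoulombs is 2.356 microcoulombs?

micro = 1e-6, nano = 1e-9; factor is 1e3.
2.356 × 1e3 = 2356

2356 nanocoulombs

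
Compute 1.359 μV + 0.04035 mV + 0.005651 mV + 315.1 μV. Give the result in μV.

In μV:
  1.359 μV → 1.359
  0.04035 mV = 0.04035 × 10³ μV = 40.35
  0.005651 mV = 0.005651 × 10³ μV = 5.651
  315.1 μV → 315.1
Sum: 1.359 + 40.35 + 5.651 + 315.1 = 362.46

362.46 μV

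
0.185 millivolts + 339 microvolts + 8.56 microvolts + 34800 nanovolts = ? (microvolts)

In microvolts:
  0.185 millivolts = 0.185 × 10³ microvolts = 185
  339 microvolts → 339
  8.56 microvolts → 8.56
  34800 nanovolts = 34800 × 10⁻³ microvolts = 34.8
Sum: 185 + 339 + 8.56 + 34.8 = 567.36

567.36 microvolts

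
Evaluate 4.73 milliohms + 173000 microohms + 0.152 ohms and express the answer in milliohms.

329.73 milliohms

In milliohms:
  4.73 milliohms → 4.73
  173000 microohms = 173000e-3 milliohms = 173
  0.152 ohms = 0.152e3 milliohms = 152
Sum: 4.73 + 173 + 152 = 329.73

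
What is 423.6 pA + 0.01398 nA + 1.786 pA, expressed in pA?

439.366 pA

In pA:
  423.6 pA → 423.6
  0.01398 nA = 0.01398 × 10³ pA = 13.98
  1.786 pA → 1.786
Sum: 423.6 + 13.98 + 1.786 = 439.366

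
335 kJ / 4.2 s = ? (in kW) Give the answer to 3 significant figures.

79.8 kW

(335 × 10³) / (4.2) = 79.762 × 10³ W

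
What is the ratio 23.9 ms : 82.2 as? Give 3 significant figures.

(23.9 × 10⁻³) / (82.2 × 10⁻¹⁸) = 0.2908 × 10¹⁵

291000000000000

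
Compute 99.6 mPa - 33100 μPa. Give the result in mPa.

In mPa:
  99.6 mPa → 99.6
  33100 μPa = 33100 × 10^-3 mPa = 33.1
Difference: 99.6 - 33.1 = 66.5

66.5 mPa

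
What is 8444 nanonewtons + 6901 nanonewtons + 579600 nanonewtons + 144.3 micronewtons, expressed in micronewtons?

739.245 micronewtons

In micronewtons:
  8444 nanonewtons = 8444e-3 micronewtons = 8.444
  6901 nanonewtons = 6901e-3 micronewtons = 6.901
  579600 nanonewtons = 579600e-3 micronewtons = 579.6
  144.3 micronewtons → 144.3
Sum: 8.444 + 6.901 + 579.6 + 144.3 = 739.245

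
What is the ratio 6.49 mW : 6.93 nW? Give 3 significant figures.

937000

(6.49 × 10⁻³) / (6.93 × 10⁻⁹) = 0.9365 × 10⁶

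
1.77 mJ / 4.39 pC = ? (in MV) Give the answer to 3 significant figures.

(1.77 × 10^-3) / (4.39 × 10^-12) = 0.40319 × 10^9 V

403 MV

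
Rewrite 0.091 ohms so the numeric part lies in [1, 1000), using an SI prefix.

91 milliohms

= 91 × 10⁻³ ohms; 10⁻³ is milli.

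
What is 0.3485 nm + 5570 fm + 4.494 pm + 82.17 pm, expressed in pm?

In pm:
  0.3485 nm = 0.3485 × 10³ pm = 348.5
  5570 fm = 5570 × 10⁻³ pm = 5.57
  4.494 pm → 4.494
  82.17 pm → 82.17
Sum: 348.5 + 5.57 + 4.494 + 82.17 = 440.734

440.734 pm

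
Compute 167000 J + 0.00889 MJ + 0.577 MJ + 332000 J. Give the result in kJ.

1084.89 kJ

In kJ:
  167000 J = 167000 × 10⁻³ kJ = 167
  0.00889 MJ = 0.00889 × 10³ kJ = 8.89
  0.577 MJ = 0.577 × 10³ kJ = 577
  332000 J = 332000 × 10⁻³ kJ = 332
Sum: 167 + 8.89 + 577 + 332 = 1084.89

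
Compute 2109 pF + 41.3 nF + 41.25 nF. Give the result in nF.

84.659 nF

In nF:
  2109 pF = 2109 × 10⁻³ nF = 2.109
  41.3 nF → 41.3
  41.25 nF → 41.25
Sum: 2.109 + 41.3 + 41.25 = 84.659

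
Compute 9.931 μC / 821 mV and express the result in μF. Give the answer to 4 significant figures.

12.10 μF

(9.931 × 10⁻⁶) / (821 × 10⁻³) = 0.0120962 × 10⁻³ F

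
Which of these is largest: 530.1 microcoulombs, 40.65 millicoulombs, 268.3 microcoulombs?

530.1 microcoulombs = 0.0005301 coulombs
40.65 millicoulombs = 0.04065 coulombs
268.3 microcoulombs = 0.0002683 coulombs

40.65 millicoulombs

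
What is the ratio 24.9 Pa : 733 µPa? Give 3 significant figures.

34000

(24.9) / (733 × 10⁻⁶) = 0.03397 × 10⁶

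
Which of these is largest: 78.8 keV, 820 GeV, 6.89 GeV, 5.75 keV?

78.8 keV = 78800 eV
820 GeV = 820000000000 eV
6.89 GeV = 6890000000 eV
5.75 keV = 5750 eV

820 GeV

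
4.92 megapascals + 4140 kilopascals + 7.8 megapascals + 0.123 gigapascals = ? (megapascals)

139.86 megapascals

In megapascals:
  4.92 megapascals → 4.92
  4140 kilopascals = 4140e-3 megapascals = 4.14
  7.8 megapascals → 7.8
  0.123 gigapascals = 0.123e3 megapascals = 123
Sum: 4.92 + 4.14 + 7.8 + 123 = 139.86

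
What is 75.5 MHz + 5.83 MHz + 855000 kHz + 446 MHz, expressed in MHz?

In MHz:
  75.5 MHz → 75.5
  5.83 MHz → 5.83
  855000 kHz = 855000 × 10⁻³ MHz = 855
  446 MHz → 446
Sum: 75.5 + 5.83 + 855 + 446 = 1382.33

1382.33 MHz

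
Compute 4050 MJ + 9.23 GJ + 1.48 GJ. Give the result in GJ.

In GJ:
  4050 MJ = 4050 × 10⁻³ GJ = 4.05
  9.23 GJ → 9.23
  1.48 GJ → 1.48
Sum: 4.05 + 9.23 + 1.48 = 14.76

14.76 GJ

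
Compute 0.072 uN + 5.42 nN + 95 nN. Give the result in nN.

In nN:
  0.072 uN = 0.072 × 10^3 nN = 72
  5.42 nN → 5.42
  95 nN → 95
Sum: 72 + 5.42 + 95 = 172.42

172.42 nN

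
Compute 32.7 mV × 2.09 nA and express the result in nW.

0.068343 nW

32.7 × 10⁻³ × 2.09 × 10⁻⁹ = 68.343 × 10⁻¹² W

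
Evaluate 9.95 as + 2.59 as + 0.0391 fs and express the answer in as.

In as:
  9.95 as → 9.95
  2.59 as → 2.59
  0.0391 fs = 0.0391e3 as = 39.1
Sum: 9.95 + 2.59 + 39.1 = 51.64

51.64 as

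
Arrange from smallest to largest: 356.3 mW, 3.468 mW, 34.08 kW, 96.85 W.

3.468 mW < 356.3 mW < 96.85 W < 34.08 kW

356.3 mW = 0.3563 W
3.468 mW = 0.003468 W
34.08 kW = 34080 W
96.85 W = 96.85 W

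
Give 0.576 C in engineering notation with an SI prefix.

= 576 × 10^-3 C; 10^-3 is milli.

576 mC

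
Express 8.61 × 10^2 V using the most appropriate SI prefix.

861 V

= 861 V; mantissa already in [1, 1000).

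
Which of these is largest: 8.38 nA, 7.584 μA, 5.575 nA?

7.584 μA

8.38 nA = 0.00000000838 A
7.584 μA = 0.000007584 A
5.575 nA = 0.000000005575 A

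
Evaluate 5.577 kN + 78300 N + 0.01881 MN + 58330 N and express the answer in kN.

161.017 kN

In kN:
  5.577 kN → 5.577
  78300 N = 78300 × 10^-3 kN = 78.3
  0.01881 MN = 0.01881 × 10^3 kN = 18.81
  58330 N = 58330 × 10^-3 kN = 58.33
Sum: 5.577 + 78.3 + 18.81 + 58.33 = 161.017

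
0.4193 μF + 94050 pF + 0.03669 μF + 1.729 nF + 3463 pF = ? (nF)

In nF:
  0.4193 μF = 0.4193e3 nF = 419.3
  94050 pF = 94050e-3 nF = 94.05
  0.03669 μF = 0.03669e3 nF = 36.69
  1.729 nF → 1.729
  3463 pF = 3463e-3 nF = 3.463
Sum: 419.3 + 94.05 + 36.69 + 1.729 + 3.463 = 555.232

555.232 nF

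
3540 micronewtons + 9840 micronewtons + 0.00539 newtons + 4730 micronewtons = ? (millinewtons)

In millinewtons:
  3540 micronewtons = 3540 × 10^-3 millinewtons = 3.54
  9840 micronewtons = 9840 × 10^-3 millinewtons = 9.84
  0.00539 newtons = 0.00539 × 10^3 millinewtons = 5.39
  4730 micronewtons = 4730 × 10^-3 millinewtons = 4.73
Sum: 3.54 + 9.84 + 5.39 + 4.73 = 23.5

23.5 millinewtons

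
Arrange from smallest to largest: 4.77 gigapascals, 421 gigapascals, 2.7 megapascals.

2.7 megapascals < 4.77 gigapascals < 421 gigapascals

4.77 gigapascals = 4770000000 pascals
421 gigapascals = 421000000000 pascals
2.7 megapascals = 2700000 pascals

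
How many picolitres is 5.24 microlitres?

5240000 picolitres

micro = 10⁻⁶, pico = 10⁻¹²; factor is 10⁶.
5.24 × 10⁶ = 5240000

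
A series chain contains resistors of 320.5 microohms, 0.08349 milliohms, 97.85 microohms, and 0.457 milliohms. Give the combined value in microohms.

958.84 microohms

In microohms:
  320.5 microohms → 320.5
  0.08349 milliohms = 0.08349 × 10³ microohms = 83.49
  97.85 microohms → 97.85
  0.457 milliohms = 0.457 × 10³ microohms = 457
Sum: 320.5 + 83.49 + 97.85 + 457 = 958.84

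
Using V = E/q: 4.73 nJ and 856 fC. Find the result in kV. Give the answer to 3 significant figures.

(4.73e-9) / (856e-15) = 0.0055257e6 V

5.53 kV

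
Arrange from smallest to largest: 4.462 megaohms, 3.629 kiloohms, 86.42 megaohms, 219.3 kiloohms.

4.462 megaohms = 4462000 ohms
3.629 kiloohms = 3629 ohms
86.42 megaohms = 86420000 ohms
219.3 kiloohms = 219300 ohms

3.629 kiloohms < 219.3 kiloohms < 4.462 megaohms < 86.42 megaohms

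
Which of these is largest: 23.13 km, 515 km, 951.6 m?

515 km

23.13 km = 23130 m
515 km = 515000 m
951.6 m = 951.6 m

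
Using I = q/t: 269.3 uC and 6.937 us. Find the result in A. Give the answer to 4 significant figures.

(269.3e-6) / (6.937e-6) = 38.8208 A

38.82 A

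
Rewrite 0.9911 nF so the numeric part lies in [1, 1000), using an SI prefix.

991.1 pF

= 991.1e-12 F; 1e-12 is pico.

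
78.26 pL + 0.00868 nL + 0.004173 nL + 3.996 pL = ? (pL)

95.109 pL

In pL:
  78.26 pL → 78.26
  0.00868 nL = 0.00868e3 pL = 8.68
  0.004173 nL = 0.004173e3 pL = 4.173
  3.996 pL → 3.996
Sum: 78.26 + 8.68 + 4.173 + 3.996 = 95.109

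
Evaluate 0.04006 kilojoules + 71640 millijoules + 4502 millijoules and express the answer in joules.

116.202 joules

In joules:
  0.04006 kilojoules = 0.04006 × 10^3 joules = 40.06
  71640 millijoules = 71640 × 10^-3 joules = 71.64
  4502 millijoules = 4502 × 10^-3 joules = 4.502
Sum: 40.06 + 71.64 + 4.502 = 116.202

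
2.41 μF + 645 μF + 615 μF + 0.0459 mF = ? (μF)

In μF:
  2.41 μF → 2.41
  645 μF → 645
  615 μF → 615
  0.0459 mF = 0.0459 × 10^3 μF = 45.9
Sum: 2.41 + 645 + 615 + 45.9 = 1308.31

1308.31 μF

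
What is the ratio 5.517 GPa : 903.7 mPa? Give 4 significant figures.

(5.517 × 10⁹) / (903.7 × 10⁻³) = 0.0061049 × 10¹²

6105000000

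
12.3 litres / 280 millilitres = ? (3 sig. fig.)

43.9

(12.3) / (280 × 10⁻³) = 0.04393 × 10³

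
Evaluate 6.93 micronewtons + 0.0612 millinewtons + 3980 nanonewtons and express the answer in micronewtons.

In micronewtons:
  6.93 micronewtons → 6.93
  0.0612 millinewtons = 0.0612e3 micronewtons = 61.2
  3980 nanonewtons = 3980e-3 micronewtons = 3.98
Sum: 6.93 + 61.2 + 3.98 = 72.11

72.11 micronewtons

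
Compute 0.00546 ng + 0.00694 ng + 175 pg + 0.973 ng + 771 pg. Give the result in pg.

1931.4 pg

In pg:
  0.00546 ng = 0.00546e3 pg = 5.46
  0.00694 ng = 0.00694e3 pg = 6.94
  175 pg → 175
  0.973 ng = 0.973e3 pg = 973
  771 pg → 771
Sum: 5.46 + 6.94 + 175 + 973 + 771 = 1931.4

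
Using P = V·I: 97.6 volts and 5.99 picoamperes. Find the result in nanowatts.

97.6 × 5.99e-12 = 584.624e-12 W

0.584624 nanowatts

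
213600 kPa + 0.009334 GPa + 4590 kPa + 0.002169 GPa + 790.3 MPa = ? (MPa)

1019.993 MPa

In MPa:
  213600 kPa = 213600 × 10⁻³ MPa = 213.6
  0.009334 GPa = 0.009334 × 10³ MPa = 9.334
  4590 kPa = 4590 × 10⁻³ MPa = 4.59
  0.002169 GPa = 0.002169 × 10³ MPa = 2.169
  790.3 MPa → 790.3
Sum: 213.6 + 9.334 + 4.59 + 2.169 + 790.3 = 1019.993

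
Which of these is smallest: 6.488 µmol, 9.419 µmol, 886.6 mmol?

6.488 µmol

6.488 µmol = 0.000006488 mol
9.419 µmol = 0.000009419 mol
886.6 mmol = 0.8866 mol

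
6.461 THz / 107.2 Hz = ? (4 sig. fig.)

(6.461 × 10¹²) / (107.2) = 0.060271 × 10¹²

60270000000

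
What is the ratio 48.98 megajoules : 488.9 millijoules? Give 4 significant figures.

(48.98e6) / (488.9e-3) = 0.10018e9

100200000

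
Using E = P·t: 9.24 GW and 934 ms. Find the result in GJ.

8.63016 GJ

9.24 × 10^9 × 934 × 10^-3 = 8630.16 × 10^6 J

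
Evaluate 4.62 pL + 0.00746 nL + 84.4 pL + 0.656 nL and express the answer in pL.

752.48 pL

In pL:
  4.62 pL → 4.62
  0.00746 nL = 0.00746 × 10³ pL = 7.46
  84.4 pL → 84.4
  0.656 nL = 0.656 × 10³ pL = 656
Sum: 4.62 + 7.46 + 84.4 + 656 = 752.48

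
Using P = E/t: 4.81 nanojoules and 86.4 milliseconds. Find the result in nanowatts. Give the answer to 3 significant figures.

55.7 nanowatts

(4.81 × 10⁻⁹) / (86.4 × 10⁻³) = 0.055671 × 10⁻⁶ W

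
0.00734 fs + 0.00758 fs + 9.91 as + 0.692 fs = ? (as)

In as:
  0.00734 fs = 0.00734e3 as = 7.34
  0.00758 fs = 0.00758e3 as = 7.58
  9.91 as → 9.91
  0.692 fs = 0.692e3 as = 692
Sum: 7.34 + 7.58 + 9.91 + 692 = 716.83

716.83 as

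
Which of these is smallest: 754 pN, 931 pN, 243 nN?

754 pN

754 pN = 0.000000000754 N
931 pN = 0.000000000931 N
243 nN = 0.000000243 N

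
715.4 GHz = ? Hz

giga = 10⁹, (no prefix) = 10⁰; factor is 10⁹.
715.4 × 10⁹ = 715400000000

715400000000 Hz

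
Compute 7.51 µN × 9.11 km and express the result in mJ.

7.51 × 10^-6 × 9.11 × 10^3 = 68.4161 × 10^-3 J

68.4161 mJ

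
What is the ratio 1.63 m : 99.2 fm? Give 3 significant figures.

(1.63) / (99.2e-15) = 0.01643e15

16400000000000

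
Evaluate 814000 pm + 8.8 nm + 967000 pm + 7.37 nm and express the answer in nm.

In nm:
  814000 pm = 814000 × 10^-3 nm = 814
  8.8 nm → 8.8
  967000 pm = 967000 × 10^-3 nm = 967
  7.37 nm → 7.37
Sum: 814 + 8.8 + 967 + 7.37 = 1797.17

1797.17 nm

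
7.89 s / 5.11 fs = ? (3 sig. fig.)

(7.89) / (5.11 × 10⁻¹⁵) = 1.544 × 10¹⁵

1540000000000000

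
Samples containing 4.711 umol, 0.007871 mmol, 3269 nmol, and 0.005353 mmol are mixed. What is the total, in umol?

In umol:
  4.711 umol → 4.711
  0.007871 mmol = 0.007871 × 10³ umol = 7.871
  3269 nmol = 3269 × 10⁻³ umol = 3.269
  0.005353 mmol = 0.005353 × 10³ umol = 5.353
Sum: 4.711 + 7.871 + 3.269 + 5.353 = 21.204

21.204 umol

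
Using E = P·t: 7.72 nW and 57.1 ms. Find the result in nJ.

0.440812 nJ

7.72 × 10⁻⁹ × 57.1 × 10⁻³ = 440.812 × 10⁻¹² J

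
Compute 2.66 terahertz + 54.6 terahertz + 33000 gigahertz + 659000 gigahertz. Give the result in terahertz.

749.26 terahertz

In terahertz:
  2.66 terahertz → 2.66
  54.6 terahertz → 54.6
  33000 gigahertz = 33000e-3 terahertz = 33
  659000 gigahertz = 659000e-3 terahertz = 659
Sum: 2.66 + 54.6 + 33 + 659 = 749.26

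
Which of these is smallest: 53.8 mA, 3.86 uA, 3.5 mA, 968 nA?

968 nA

53.8 mA = 0.0538 A
3.86 uA = 0.00000386 A
3.5 mA = 0.0035 A
968 nA = 0.000000968 A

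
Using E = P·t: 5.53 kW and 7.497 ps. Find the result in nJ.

5.53 × 10^3 × 7.497 × 10^-12 = 41.45841 × 10^-9 J

41.45841 nJ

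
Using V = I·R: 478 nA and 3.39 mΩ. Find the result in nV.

478e-9 × 3.39e-3 = 1620.42e-12 V

1.62042 nV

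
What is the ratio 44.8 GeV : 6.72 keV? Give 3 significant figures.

6670000

(44.8 × 10^9) / (6.72 × 10^3) = 6.667 × 10^6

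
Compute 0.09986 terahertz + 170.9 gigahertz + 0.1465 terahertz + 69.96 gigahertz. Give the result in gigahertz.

In gigahertz:
  0.09986 terahertz = 0.09986 × 10³ gigahertz = 99.86
  170.9 gigahertz → 170.9
  0.1465 terahertz = 0.1465 × 10³ gigahertz = 146.5
  69.96 gigahertz → 69.96
Sum: 99.86 + 170.9 + 146.5 + 69.96 = 487.22

487.22 gigahertz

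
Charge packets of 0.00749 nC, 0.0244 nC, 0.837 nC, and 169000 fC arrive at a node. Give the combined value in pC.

1037.89 pC

In pC:
  0.00749 nC = 0.00749e3 pC = 7.49
  0.0244 nC = 0.0244e3 pC = 24.4
  0.837 nC = 0.837e3 pC = 837
  169000 fC = 169000e-3 pC = 169
Sum: 7.49 + 24.4 + 837 + 169 = 1037.89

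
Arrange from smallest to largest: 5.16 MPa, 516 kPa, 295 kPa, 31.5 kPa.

5.16 MPa = 5160000 Pa
516 kPa = 516000 Pa
295 kPa = 295000 Pa
31.5 kPa = 31500 Pa

31.5 kPa < 295 kPa < 516 kPa < 5.16 MPa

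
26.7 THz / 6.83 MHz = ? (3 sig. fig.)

3910000

(26.7e12) / (6.83e6) = 3.909e6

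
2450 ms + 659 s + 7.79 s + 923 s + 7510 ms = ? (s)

1599.75 s

In s:
  2450 ms = 2450 × 10^-3 s = 2.45
  659 s → 659
  7.79 s → 7.79
  923 s → 923
  7510 ms = 7510 × 10^-3 s = 7.51
Sum: 2.45 + 659 + 7.79 + 923 + 7.51 = 1599.75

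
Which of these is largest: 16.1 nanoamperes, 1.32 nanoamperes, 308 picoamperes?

16.1 nanoamperes = 0.0000000161 amperes
1.32 nanoamperes = 0.00000000132 amperes
308 picoamperes = 0.000000000308 amperes

16.1 nanoamperes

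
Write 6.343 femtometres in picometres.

femto = 10⁻¹⁵, pico = 10⁻¹²; factor is 10⁻³.
6.343 × 10⁻³ = 0.006343

0.006343 picometres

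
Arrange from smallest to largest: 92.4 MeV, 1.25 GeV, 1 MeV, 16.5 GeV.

92.4 MeV = 92400000 eV
1.25 GeV = 1250000000 eV
1 MeV = 1000000 eV
16.5 GeV = 16500000000 eV

1 MeV < 92.4 MeV < 1.25 GeV < 16.5 GeV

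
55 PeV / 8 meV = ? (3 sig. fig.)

(55 × 10^15) / (8 × 10^-3) = 6.875 × 10^18

6880000000000000000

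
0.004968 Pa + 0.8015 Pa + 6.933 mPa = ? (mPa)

813.401 mPa

In mPa:
  0.004968 Pa = 0.004968e3 mPa = 4.968
  0.8015 Pa = 0.8015e3 mPa = 801.5
  6.933 mPa → 6.933
Sum: 4.968 + 801.5 + 6.933 = 813.401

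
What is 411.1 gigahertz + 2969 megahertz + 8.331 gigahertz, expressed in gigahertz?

422.4 gigahertz

In gigahertz:
  411.1 gigahertz → 411.1
  2969 megahertz = 2969 × 10^-3 gigahertz = 2.969
  8.331 gigahertz → 8.331
Sum: 411.1 + 2.969 + 8.331 = 422.4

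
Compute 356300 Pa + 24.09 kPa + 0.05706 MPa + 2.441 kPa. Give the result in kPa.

In kPa:
  356300 Pa = 356300e-3 kPa = 356.3
  24.09 kPa → 24.09
  0.05706 MPa = 0.05706e3 kPa = 57.06
  2.441 kPa → 2.441
Sum: 356.3 + 24.09 + 57.06 + 2.441 = 439.891

439.891 kPa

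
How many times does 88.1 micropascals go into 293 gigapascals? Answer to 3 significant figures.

3330000000000000

(293e9) / (88.1e-6) = 3.326e15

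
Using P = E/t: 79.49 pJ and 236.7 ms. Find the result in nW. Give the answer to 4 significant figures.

(79.49e-12) / (236.7e-3) = 0.335826e-9 W

0.3358 nW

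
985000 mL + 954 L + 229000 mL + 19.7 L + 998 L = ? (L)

In L:
  985000 mL = 985000e-3 L = 985
  954 L → 954
  229000 mL = 229000e-3 L = 229
  19.7 L → 19.7
  998 L → 998
Sum: 985 + 954 + 229 + 19.7 + 998 = 3185.7

3185.7 L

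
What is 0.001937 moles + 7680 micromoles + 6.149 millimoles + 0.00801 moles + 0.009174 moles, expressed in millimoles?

In millimoles:
  0.001937 moles = 0.001937 × 10^3 millimoles = 1.937
  7680 micromoles = 7680 × 10^-3 millimoles = 7.68
  6.149 millimoles → 6.149
  0.00801 moles = 0.00801 × 10^3 millimoles = 8.01
  0.009174 moles = 0.009174 × 10^3 millimoles = 9.174
Sum: 1.937 + 7.68 + 6.149 + 8.01 + 9.174 = 32.95

32.95 millimoles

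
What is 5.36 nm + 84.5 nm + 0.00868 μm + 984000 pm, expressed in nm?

1082.54 nm

In nm:
  5.36 nm → 5.36
  84.5 nm → 84.5
  0.00868 μm = 0.00868e3 nm = 8.68
  984000 pm = 984000e-3 nm = 984
Sum: 5.36 + 84.5 + 8.68 + 984 = 1082.54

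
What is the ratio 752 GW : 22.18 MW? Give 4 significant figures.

33900

(752e9) / (22.18e6) = 33.904e3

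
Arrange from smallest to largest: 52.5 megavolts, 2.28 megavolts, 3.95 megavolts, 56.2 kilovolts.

56.2 kilovolts < 2.28 megavolts < 3.95 megavolts < 52.5 megavolts

52.5 megavolts = 52500000 volts
2.28 megavolts = 2280000 volts
3.95 megavolts = 3950000 volts
56.2 kilovolts = 56200 volts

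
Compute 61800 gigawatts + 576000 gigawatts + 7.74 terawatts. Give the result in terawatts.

645.54 terawatts

In terawatts:
  61800 gigawatts = 61800 × 10^-3 terawatts = 61.8
  576000 gigawatts = 576000 × 10^-3 terawatts = 576
  7.74 terawatts → 7.74
Sum: 61.8 + 576 + 7.74 = 645.54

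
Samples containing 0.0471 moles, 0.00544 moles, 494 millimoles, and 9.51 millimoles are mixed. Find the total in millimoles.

In millimoles:
  0.0471 moles = 0.0471e3 millimoles = 47.1
  0.00544 moles = 0.00544e3 millimoles = 5.44
  494 millimoles → 494
  9.51 millimoles → 9.51
Sum: 47.1 + 5.44 + 494 + 9.51 = 556.05

556.05 millimoles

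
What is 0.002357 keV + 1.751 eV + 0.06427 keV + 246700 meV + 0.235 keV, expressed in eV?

In eV:
  0.002357 keV = 0.002357e3 eV = 2.357
  1.751 eV → 1.751
  0.06427 keV = 0.06427e3 eV = 64.27
  246700 meV = 246700e-3 eV = 246.7
  0.235 keV = 0.235e3 eV = 235
Sum: 2.357 + 1.751 + 64.27 + 246.7 + 235 = 550.078

550.078 eV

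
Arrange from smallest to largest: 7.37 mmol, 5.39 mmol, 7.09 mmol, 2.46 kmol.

5.39 mmol < 7.09 mmol < 7.37 mmol < 2.46 kmol

7.37 mmol = 0.00737 mol
5.39 mmol = 0.00539 mol
7.09 mmol = 0.00709 mol
2.46 kmol = 2460 mol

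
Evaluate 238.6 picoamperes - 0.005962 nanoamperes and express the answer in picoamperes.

In picoamperes:
  238.6 picoamperes → 238.6
  0.005962 nanoamperes = 0.005962e3 picoamperes = 5.962
Difference: 238.6 - 5.962 = 232.638

232.638 picoamperes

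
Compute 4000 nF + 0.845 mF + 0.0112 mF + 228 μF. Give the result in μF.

1088.2 μF

In μF:
  4000 nF = 4000 × 10⁻³ μF = 4
  0.845 mF = 0.845 × 10³ μF = 845
  0.0112 mF = 0.0112 × 10³ μF = 11.2
  228 μF → 228
Sum: 4 + 845 + 11.2 + 228 = 1088.2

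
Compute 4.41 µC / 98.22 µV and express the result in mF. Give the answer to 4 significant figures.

(4.41 × 10⁻⁶) / (98.22 × 10⁻⁶) = 0.0448992 F

44.90 mF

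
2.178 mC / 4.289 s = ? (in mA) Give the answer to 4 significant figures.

(2.178 × 10^-3) / (4.289) = 0.507811 × 10^-3 A

0.5078 mA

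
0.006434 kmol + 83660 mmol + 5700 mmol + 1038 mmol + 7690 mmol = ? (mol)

104.522 mol

In mol:
  0.006434 kmol = 0.006434 × 10³ mol = 6.434
  83660 mmol = 83660 × 10⁻³ mol = 83.66
  5700 mmol = 5700 × 10⁻³ mol = 5.7
  1038 mmol = 1038 × 10⁻³ mol = 1.038
  7690 mmol = 7690 × 10⁻³ mol = 7.69
Sum: 6.434 + 83.66 + 5.7 + 1.038 + 7.69 = 104.522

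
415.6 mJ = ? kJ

milli = 1e-3, kilo = 1e3; factor is 1e-6.
415.6 × 1e-6 = 0.0004156

0.0004156 kJ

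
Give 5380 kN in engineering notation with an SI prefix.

= 5.38 × 10⁶ N; 10⁶ is mega.

5.38 MN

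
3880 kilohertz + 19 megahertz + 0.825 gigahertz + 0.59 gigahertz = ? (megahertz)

1437.88 megahertz

In megahertz:
  3880 kilohertz = 3880e-3 megahertz = 3.88
  19 megahertz → 19
  0.825 gigahertz = 0.825e3 megahertz = 825
  0.59 gigahertz = 0.59e3 megahertz = 590
Sum: 3.88 + 19 + 825 + 590 = 1437.88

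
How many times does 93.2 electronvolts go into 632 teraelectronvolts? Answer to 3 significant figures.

(632e12) / (93.2) = 6.781e12

6780000000000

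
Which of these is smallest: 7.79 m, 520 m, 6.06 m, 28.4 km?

7.79 m = 7.79 m
520 m = 520 m
6.06 m = 6.06 m
28.4 km = 28400 m

6.06 m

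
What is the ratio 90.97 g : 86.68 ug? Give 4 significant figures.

1049000

(90.97) / (86.68e-6) = 1.0495e6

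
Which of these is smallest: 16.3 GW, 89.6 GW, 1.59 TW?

16.3 GW

16.3 GW = 16300000000 W
89.6 GW = 89600000000 W
1.59 TW = 1590000000000 W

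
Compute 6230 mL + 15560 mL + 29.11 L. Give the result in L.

In L:
  6230 mL = 6230e-3 L = 6.23
  15560 mL = 15560e-3 L = 15.56
  29.11 L → 29.11
Sum: 6.23 + 15.56 + 29.11 = 50.9

50.9 L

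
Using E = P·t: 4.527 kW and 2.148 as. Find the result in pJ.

4.527 × 10^3 × 2.148 × 10^-18 = 9.723996 × 10^-15 J

0.009723996 pJ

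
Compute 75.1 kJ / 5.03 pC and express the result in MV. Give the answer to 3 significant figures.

(75.1 × 10³) / (5.03 × 10⁻¹²) = 14.93 × 10¹⁵ V

14900000000 MV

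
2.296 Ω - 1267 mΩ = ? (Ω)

In Ω:
  2.296 Ω → 2.296
  1267 mΩ = 1267 × 10⁻³ Ω = 1.267
Difference: 2.296 - 1.267 = 1.029

1.029 Ω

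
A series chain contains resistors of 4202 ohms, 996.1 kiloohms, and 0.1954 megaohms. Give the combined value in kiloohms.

1195.702 kiloohms

In kiloohms:
  4202 ohms = 4202e-3 kiloohms = 4.202
  996.1 kiloohms → 996.1
  0.1954 megaohms = 0.1954e3 kiloohms = 195.4
Sum: 4.202 + 996.1 + 195.4 = 1195.702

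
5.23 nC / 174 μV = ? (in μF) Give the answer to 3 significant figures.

30.1 μF

(5.23e-9) / (174e-6) = 0.030057e-3 F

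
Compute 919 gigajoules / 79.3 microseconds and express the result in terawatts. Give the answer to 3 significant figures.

11600 terawatts

(919 × 10⁹) / (79.3 × 10⁻⁶) = 11.589 × 10¹⁵ W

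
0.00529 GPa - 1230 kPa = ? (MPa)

4.06 MPa

In MPa:
  0.00529 GPa = 0.00529e3 MPa = 5.29
  1230 kPa = 1230e-3 MPa = 1.23
Difference: 5.29 - 1.23 = 4.06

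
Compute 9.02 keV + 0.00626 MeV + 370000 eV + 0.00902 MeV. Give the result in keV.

In keV:
  9.02 keV → 9.02
  0.00626 MeV = 0.00626 × 10³ keV = 6.26
  370000 eV = 370000 × 10⁻³ keV = 370
  0.00902 MeV = 0.00902 × 10³ keV = 9.02
Sum: 9.02 + 6.26 + 370 + 9.02 = 394.3

394.3 keV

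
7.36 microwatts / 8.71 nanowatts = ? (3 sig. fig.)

845

(7.36e-6) / (8.71e-9) = 0.845e3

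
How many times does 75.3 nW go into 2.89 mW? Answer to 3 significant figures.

(2.89 × 10^-3) / (75.3 × 10^-9) = 0.03838 × 10^6

38400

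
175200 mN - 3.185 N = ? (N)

172.015 N

In N:
  175200 mN = 175200e-3 N = 175.2
  3.185 N → 3.185
Difference: 175.2 - 3.185 = 172.015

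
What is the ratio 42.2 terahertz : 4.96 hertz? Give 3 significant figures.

(42.2 × 10¹²) / (4.96) = 8.508 × 10¹²

8510000000000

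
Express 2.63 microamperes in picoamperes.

micro = 10⁻⁶, pico = 10⁻¹²; factor is 10⁶.
2.63 × 10⁶ = 2630000

2630000 picoamperes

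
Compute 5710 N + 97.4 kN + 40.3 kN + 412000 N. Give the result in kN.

In kN:
  5710 N = 5710e-3 kN = 5.71
  97.4 kN → 97.4
  40.3 kN → 40.3
  412000 N = 412000e-3 kN = 412
Sum: 5.71 + 97.4 + 40.3 + 412 = 555.41

555.41 kN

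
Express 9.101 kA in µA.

9101000000 µA

kilo = 10^3, micro = 10^-6; factor is 10^9.
9.101 × 10^9 = 9101000000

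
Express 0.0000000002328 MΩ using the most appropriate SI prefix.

= 232.8 × 10^-6 Ω; 10^-6 is micro.

232.8 μΩ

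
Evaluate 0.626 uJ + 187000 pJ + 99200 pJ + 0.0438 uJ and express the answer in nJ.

956 nJ

In nJ:
  0.626 uJ = 0.626 × 10³ nJ = 626
  187000 pJ = 187000 × 10⁻³ nJ = 187
  99200 pJ = 99200 × 10⁻³ nJ = 99.2
  0.0438 uJ = 0.0438 × 10³ nJ = 43.8
Sum: 626 + 187 + 99.2 + 43.8 = 956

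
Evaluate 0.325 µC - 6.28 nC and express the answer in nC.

318.72 nC

In nC:
  0.325 µC = 0.325 × 10³ nC = 325
  6.28 nC → 6.28
Difference: 325 - 6.28 = 318.72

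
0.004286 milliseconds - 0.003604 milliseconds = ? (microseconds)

In microseconds:
  0.004286 milliseconds = 0.004286 × 10³ microseconds = 4.286
  0.003604 milliseconds = 0.003604 × 10³ microseconds = 3.604
Difference: 4.286 - 3.604 = 0.682

0.682 microseconds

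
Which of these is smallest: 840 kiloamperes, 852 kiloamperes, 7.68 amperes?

840 kiloamperes = 840000 amperes
852 kiloamperes = 852000 amperes
7.68 amperes = 7.68 amperes

7.68 amperes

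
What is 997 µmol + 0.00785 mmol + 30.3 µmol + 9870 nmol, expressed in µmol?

In µmol:
  997 µmol → 997
  0.00785 mmol = 0.00785 × 10^3 µmol = 7.85
  30.3 µmol → 30.3
  9870 nmol = 9870 × 10^-3 µmol = 9.87
Sum: 997 + 7.85 + 30.3 + 9.87 = 1045.02

1045.02 µmol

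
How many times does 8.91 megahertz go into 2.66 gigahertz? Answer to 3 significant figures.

299

(2.66 × 10⁹) / (8.91 × 10⁶) = 0.2985 × 10³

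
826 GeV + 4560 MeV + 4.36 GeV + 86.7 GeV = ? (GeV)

In GeV:
  826 GeV → 826
  4560 MeV = 4560e-3 GeV = 4.56
  4.36 GeV → 4.36
  86.7 GeV → 86.7
Sum: 826 + 4.56 + 4.36 + 86.7 = 921.62

921.62 GeV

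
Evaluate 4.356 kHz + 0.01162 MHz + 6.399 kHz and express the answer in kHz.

22.375 kHz

In kHz:
  4.356 kHz → 4.356
  0.01162 MHz = 0.01162 × 10^3 kHz = 11.62
  6.399 kHz → 6.399
Sum: 4.356 + 11.62 + 6.399 = 22.375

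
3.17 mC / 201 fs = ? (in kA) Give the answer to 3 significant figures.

(3.17 × 10^-3) / (201 × 10^-15) = 0.015771 × 10^12 A

15800000 kA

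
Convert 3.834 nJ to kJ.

0.000000000003834 kJ

nano = 10⁻⁹, kilo = 10³; factor is 10⁻¹².
3.834 × 10⁻¹² = 0.000000000003834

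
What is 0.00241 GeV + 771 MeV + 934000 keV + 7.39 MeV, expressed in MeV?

In MeV:
  0.00241 GeV = 0.00241e3 MeV = 2.41
  771 MeV → 771
  934000 keV = 934000e-3 MeV = 934
  7.39 MeV → 7.39
Sum: 2.41 + 771 + 934 + 7.39 = 1714.8

1714.8 MeV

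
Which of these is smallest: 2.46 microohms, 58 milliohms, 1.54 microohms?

1.54 microohms

2.46 microohms = 0.00000246 ohms
58 milliohms = 0.058 ohms
1.54 microohms = 0.00000154 ohms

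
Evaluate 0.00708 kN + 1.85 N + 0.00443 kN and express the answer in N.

In N:
  0.00708 kN = 0.00708e3 N = 7.08
  1.85 N → 1.85
  0.00443 kN = 0.00443e3 N = 4.43
Sum: 7.08 + 1.85 + 4.43 = 13.36

13.36 N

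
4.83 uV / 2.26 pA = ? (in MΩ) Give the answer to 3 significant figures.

2.14 MΩ

(4.83e-6) / (2.26e-12) = 2.1372e6 Ω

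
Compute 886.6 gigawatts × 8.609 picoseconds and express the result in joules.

886.6 × 10^9 × 8.609 × 10^-12 = 7632.7394 × 10^-3 J

7.6327394 joules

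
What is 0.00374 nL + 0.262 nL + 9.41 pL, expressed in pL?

275.15 pL

In pL:
  0.00374 nL = 0.00374 × 10³ pL = 3.74
  0.262 nL = 0.262 × 10³ pL = 262
  9.41 pL → 9.41
Sum: 3.74 + 262 + 9.41 = 275.15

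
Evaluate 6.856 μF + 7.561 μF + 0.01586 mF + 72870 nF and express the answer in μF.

103.147 μF

In μF:
  6.856 μF → 6.856
  7.561 μF → 7.561
  0.01586 mF = 0.01586e3 μF = 15.86
  72870 nF = 72870e-3 μF = 72.87
Sum: 6.856 + 7.561 + 15.86 + 72.87 = 103.147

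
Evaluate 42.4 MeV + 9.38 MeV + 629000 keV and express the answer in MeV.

In MeV:
  42.4 MeV → 42.4
  9.38 MeV → 9.38
  629000 keV = 629000e-3 MeV = 629
Sum: 42.4 + 9.38 + 629 = 680.78

680.78 MeV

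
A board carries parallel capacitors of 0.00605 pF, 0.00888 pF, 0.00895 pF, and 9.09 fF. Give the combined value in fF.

In fF:
  0.00605 pF = 0.00605 × 10³ fF = 6.05
  0.00888 pF = 0.00888 × 10³ fF = 8.88
  0.00895 pF = 0.00895 × 10³ fF = 8.95
  9.09 fF → 9.09
Sum: 6.05 + 8.88 + 8.95 + 9.09 = 32.97

32.97 fF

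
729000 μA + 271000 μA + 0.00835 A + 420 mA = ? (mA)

In mA:
  729000 μA = 729000 × 10⁻³ mA = 729
  271000 μA = 271000 × 10⁻³ mA = 271
  0.00835 A = 0.00835 × 10³ mA = 8.35
  420 mA → 420
Sum: 729 + 271 + 8.35 + 420 = 1428.35

1428.35 mA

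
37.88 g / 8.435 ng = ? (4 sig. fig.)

4491000000

(37.88) / (8.435e-9) = 4.4908e9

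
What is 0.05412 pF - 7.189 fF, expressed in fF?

In fF:
  0.05412 pF = 0.05412 × 10^3 fF = 54.12
  7.189 fF → 7.189
Difference: 54.12 - 7.189 = 46.931

46.931 fF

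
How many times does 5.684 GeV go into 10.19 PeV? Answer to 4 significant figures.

(10.19e15) / (5.684e9) = 1.7928e6

1793000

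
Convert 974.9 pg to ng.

pico = 1e-12, nano = 1e-9; factor is 1e-3.
974.9 × 1e-3 = 0.9749

0.9749 ng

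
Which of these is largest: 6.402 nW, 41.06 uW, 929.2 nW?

41.06 uW

6.402 nW = 0.000000006402 W
41.06 uW = 0.00004106 W
929.2 nW = 0.0000009292 W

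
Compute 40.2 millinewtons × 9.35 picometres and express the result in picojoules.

40.2 × 10⁻³ × 9.35 × 10⁻¹² = 375.87 × 10⁻¹⁵ J

0.37587 picojoules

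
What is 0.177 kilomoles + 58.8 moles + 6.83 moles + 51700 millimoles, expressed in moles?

In moles:
  0.177 kilomoles = 0.177e3 moles = 177
  58.8 moles → 58.8
  6.83 moles → 6.83
  51700 millimoles = 51700e-3 moles = 51.7
Sum: 177 + 58.8 + 6.83 + 51.7 = 294.33

294.33 moles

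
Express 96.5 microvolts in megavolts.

micro = 1e-6, mega = 1e6; factor is 1e-12.
96.5 × 1e-12 = 0.0000000000965

0.0000000000965 megavolts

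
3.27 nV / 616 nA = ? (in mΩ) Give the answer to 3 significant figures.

5.31 mΩ

(3.27 × 10⁻⁹) / (616 × 10⁻⁹) = 0.0053084 Ω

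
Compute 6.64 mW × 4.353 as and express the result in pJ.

0.00000002890392 pJ

6.64 × 10^-3 × 4.353 × 10^-18 = 28.90392 × 10^-21 J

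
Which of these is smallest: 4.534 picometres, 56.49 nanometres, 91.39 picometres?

4.534 picometres = 0.000000000004534 metres
56.49 nanometres = 0.00000005649 metres
91.39 picometres = 0.00000000009139 metres

4.534 picometres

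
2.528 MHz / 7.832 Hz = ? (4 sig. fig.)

322800

(2.528 × 10^6) / (7.832) = 0.32278 × 10^6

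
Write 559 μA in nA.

micro = 10^-6, nano = 10^-9; factor is 10^3.
559 × 10^3 = 559000

559000 nA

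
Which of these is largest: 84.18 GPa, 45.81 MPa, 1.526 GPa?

84.18 GPa = 84180000000 Pa
45.81 MPa = 45810000 Pa
1.526 GPa = 1526000000 Pa

84.18 GPa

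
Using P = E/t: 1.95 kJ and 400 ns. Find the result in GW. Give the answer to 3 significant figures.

(1.95e3) / (400e-9) = 0.004875e12 W

4.88 GW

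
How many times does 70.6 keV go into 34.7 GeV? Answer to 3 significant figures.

(34.7 × 10⁹) / (70.6 × 10³) = 0.4915 × 10⁶

492000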